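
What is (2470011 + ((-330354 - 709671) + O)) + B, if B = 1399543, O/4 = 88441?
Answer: 3183293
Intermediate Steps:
O = 353764 (O = 4*88441 = 353764)
(2470011 + ((-330354 - 709671) + O)) + B = (2470011 + ((-330354 - 709671) + 353764)) + 1399543 = (2470011 + (-1040025 + 353764)) + 1399543 = (2470011 - 686261) + 1399543 = 1783750 + 1399543 = 3183293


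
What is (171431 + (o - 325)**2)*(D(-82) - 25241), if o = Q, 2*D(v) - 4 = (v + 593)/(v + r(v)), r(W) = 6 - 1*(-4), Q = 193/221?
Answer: -16362024000322555/2344368 ≈ -6.9793e+9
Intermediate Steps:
Q = 193/221 (Q = 193*(1/221) = 193/221 ≈ 0.87330)
r(W) = 10 (r(W) = 6 + 4 = 10)
D(v) = 2 + (593 + v)/(2*(10 + v)) (D(v) = 2 + ((v + 593)/(v + 10))/2 = 2 + ((593 + v)/(10 + v))/2 = 2 + (593 + v)/(2*(10 + v)))
o = 193/221 ≈ 0.87330
(171431 + (o - 325)**2)*(D(-82) - 25241) = (171431 + (193/221 - 325)**2)*((633 + 5*(-82))/(2*(10 - 82)) - 25241) = (171431 + (-71632/221)**2)*((1/2)*(633 - 410)/(-72) - 25241) = (171431 + 5131143424/48841)*((1/2)*(-1/72)*223 - 25241) = 13504004895*(-223/144 - 25241)/48841 = (13504004895/48841)*(-3634927/144) = -16362024000322555/2344368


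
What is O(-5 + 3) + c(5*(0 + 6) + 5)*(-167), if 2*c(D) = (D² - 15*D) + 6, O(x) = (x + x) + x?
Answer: -58957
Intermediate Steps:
O(x) = 3*x (O(x) = 2*x + x = 3*x)
c(D) = 3 + D²/2 - 15*D/2 (c(D) = ((D² - 15*D) + 6)/2 = (6 + D² - 15*D)/2 = 3 + D²/2 - 15*D/2)
O(-5 + 3) + c(5*(0 + 6) + 5)*(-167) = 3*(-5 + 3) + (3 + (5*(0 + 6) + 5)²/2 - 15*(5*(0 + 6) + 5)/2)*(-167) = 3*(-2) + (3 + (5*6 + 5)²/2 - 15*(5*6 + 5)/2)*(-167) = -6 + (3 + (30 + 5)²/2 - 15*(30 + 5)/2)*(-167) = -6 + (3 + (½)*35² - 15/2*35)*(-167) = -6 + (3 + (½)*1225 - 525/2)*(-167) = -6 + (3 + 1225/2 - 525/2)*(-167) = -6 + 353*(-167) = -6 - 58951 = -58957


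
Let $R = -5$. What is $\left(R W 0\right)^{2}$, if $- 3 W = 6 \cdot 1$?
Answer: $0$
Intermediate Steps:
$W = -2$ ($W = - \frac{6 \cdot 1}{3} = \left(- \frac{1}{3}\right) 6 = -2$)
$\left(R W 0\right)^{2} = \left(\left(-5\right) \left(-2\right) 0\right)^{2} = \left(10 \cdot 0\right)^{2} = 0^{2} = 0$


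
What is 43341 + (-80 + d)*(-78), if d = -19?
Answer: 51063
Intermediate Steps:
43341 + (-80 + d)*(-78) = 43341 + (-80 - 19)*(-78) = 43341 - 99*(-78) = 43341 + 7722 = 51063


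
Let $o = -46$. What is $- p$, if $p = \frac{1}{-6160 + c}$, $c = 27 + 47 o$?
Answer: $\frac{1}{8295} \approx 0.00012055$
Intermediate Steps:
$c = -2135$ ($c = 27 + 47 \left(-46\right) = 27 - 2162 = -2135$)
$p = - \frac{1}{8295}$ ($p = \frac{1}{-6160 - 2135} = \frac{1}{-8295} = - \frac{1}{8295} \approx -0.00012055$)
$- p = \left(-1\right) \left(- \frac{1}{8295}\right) = \frac{1}{8295}$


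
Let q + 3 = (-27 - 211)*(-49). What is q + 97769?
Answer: 109428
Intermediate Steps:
q = 11659 (q = -3 + (-27 - 211)*(-49) = -3 - 238*(-49) = -3 + 11662 = 11659)
q + 97769 = 11659 + 97769 = 109428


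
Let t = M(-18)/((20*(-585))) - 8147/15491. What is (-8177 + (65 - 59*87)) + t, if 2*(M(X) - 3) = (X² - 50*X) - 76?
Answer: -2400690309707/181244700 ≈ -13246.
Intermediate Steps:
M(X) = -35 + X²/2 - 25*X (M(X) = 3 + ((X² - 50*X) - 76)/2 = 3 + (-76 + X² - 50*X)/2 = 3 + (-38 + X²/2 - 25*X) = -35 + X²/2 - 25*X)
t = -104258207/181244700 (t = (-35 + (½)*(-18)² - 25*(-18))/((20*(-585))) - 8147/15491 = (-35 + (½)*324 + 450)/(-11700) - 8147*1/15491 = (-35 + 162 + 450)*(-1/11700) - 8147/15491 = 577*(-1/11700) - 8147/15491 = -577/11700 - 8147/15491 = -104258207/181244700 ≈ -0.57523)
(-8177 + (65 - 59*87)) + t = (-8177 + (65 - 59*87)) - 104258207/181244700 = (-8177 + (65 - 5133)) - 104258207/181244700 = (-8177 - 5068) - 104258207/181244700 = -13245 - 104258207/181244700 = -2400690309707/181244700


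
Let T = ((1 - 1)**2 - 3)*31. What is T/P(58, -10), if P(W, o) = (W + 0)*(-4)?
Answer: 93/232 ≈ 0.40086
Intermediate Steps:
T = -93 (T = (0**2 - 3)*31 = (0 - 3)*31 = -3*31 = -93)
P(W, o) = -4*W (P(W, o) = W*(-4) = -4*W)
T/P(58, -10) = -93/((-4*58)) = -93/(-232) = -93*(-1/232) = 93/232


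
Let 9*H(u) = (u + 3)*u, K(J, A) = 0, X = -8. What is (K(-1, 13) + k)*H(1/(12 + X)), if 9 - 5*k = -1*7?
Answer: 13/45 ≈ 0.28889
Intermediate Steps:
H(u) = u*(3 + u)/9 (H(u) = ((u + 3)*u)/9 = ((3 + u)*u)/9 = (u*(3 + u))/9 = u*(3 + u)/9)
k = 16/5 (k = 9/5 - (-1)*7/5 = 9/5 - 1/5*(-7) = 9/5 + 7/5 = 16/5 ≈ 3.2000)
(K(-1, 13) + k)*H(1/(12 + X)) = (0 + 16/5)*((3 + 1/(12 - 8))/(9*(12 - 8))) = 16*((1/9)*(3 + 1/4)/4)/5 = 16*((1/9)*(1/4)*(3 + 1/4))/5 = 16*((1/9)*(1/4)*(13/4))/5 = (16/5)*(13/144) = 13/45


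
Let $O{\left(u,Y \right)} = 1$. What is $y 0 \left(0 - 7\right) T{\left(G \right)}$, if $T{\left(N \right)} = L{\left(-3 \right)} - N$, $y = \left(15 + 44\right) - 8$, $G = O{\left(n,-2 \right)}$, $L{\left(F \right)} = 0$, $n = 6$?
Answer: $0$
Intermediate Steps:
$G = 1$
$y = 51$ ($y = 59 - 8 = 51$)
$T{\left(N \right)} = - N$ ($T{\left(N \right)} = 0 - N = - N$)
$y 0 \left(0 - 7\right) T{\left(G \right)} = 51 \cdot 0 \left(0 - 7\right) \left(\left(-1\right) 1\right) = 51 \cdot 0 \left(-7\right) \left(-1\right) = 51 \cdot 0 \left(-1\right) = 0 \left(-1\right) = 0$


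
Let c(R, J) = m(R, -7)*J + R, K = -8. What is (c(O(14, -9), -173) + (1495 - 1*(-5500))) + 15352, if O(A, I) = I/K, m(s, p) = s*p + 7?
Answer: 44999/2 ≈ 22500.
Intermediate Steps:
m(s, p) = 7 + p*s (m(s, p) = p*s + 7 = 7 + p*s)
O(A, I) = -I/8 (O(A, I) = I/(-8) = I*(-1/8) = -I/8)
c(R, J) = R + J*(7 - 7*R) (c(R, J) = (7 - 7*R)*J + R = J*(7 - 7*R) + R = R + J*(7 - 7*R))
(c(O(14, -9), -173) + (1495 - 1*(-5500))) + 15352 = ((-1/8*(-9) - 7*(-173)*(-1 - 1/8*(-9))) + (1495 - 1*(-5500))) + 15352 = ((9/8 - 7*(-173)*(-1 + 9/8)) + (1495 + 5500)) + 15352 = ((9/8 - 7*(-173)*1/8) + 6995) + 15352 = ((9/8 + 1211/8) + 6995) + 15352 = (305/2 + 6995) + 15352 = 14295/2 + 15352 = 44999/2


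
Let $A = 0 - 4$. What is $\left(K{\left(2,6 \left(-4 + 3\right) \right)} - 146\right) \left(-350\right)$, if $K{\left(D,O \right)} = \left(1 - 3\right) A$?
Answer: $48300$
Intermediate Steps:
$A = -4$ ($A = 0 - 4 = -4$)
$K{\left(D,O \right)} = 8$ ($K{\left(D,O \right)} = \left(1 - 3\right) \left(-4\right) = \left(-2\right) \left(-4\right) = 8$)
$\left(K{\left(2,6 \left(-4 + 3\right) \right)} - 146\right) \left(-350\right) = \left(8 - 146\right) \left(-350\right) = \left(-138\right) \left(-350\right) = 48300$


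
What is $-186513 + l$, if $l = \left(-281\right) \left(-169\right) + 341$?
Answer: $-138683$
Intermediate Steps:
$l = 47830$ ($l = 47489 + 341 = 47830$)
$-186513 + l = -186513 + 47830 = -138683$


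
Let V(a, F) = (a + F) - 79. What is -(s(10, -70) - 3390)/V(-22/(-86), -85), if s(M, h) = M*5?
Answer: -143620/7041 ≈ -20.398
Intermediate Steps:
V(a, F) = -79 + F + a (V(a, F) = (F + a) - 79 = -79 + F + a)
s(M, h) = 5*M
-(s(10, -70) - 3390)/V(-22/(-86), -85) = -(5*10 - 3390)/(-79 - 85 - 22/(-86)) = -(50 - 3390)/(-79 - 85 - 22*(-1/86)) = -(-3340)/(-79 - 85 + 11/43) = -(-3340)/(-7041/43) = -(-3340)*(-43)/7041 = -1*143620/7041 = -143620/7041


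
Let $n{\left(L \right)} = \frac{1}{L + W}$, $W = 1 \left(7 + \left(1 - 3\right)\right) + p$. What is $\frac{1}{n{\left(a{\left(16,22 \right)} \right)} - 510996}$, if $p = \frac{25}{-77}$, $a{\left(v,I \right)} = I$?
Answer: $- \frac{2054}{1049585707} \approx -1.957 \cdot 10^{-6}$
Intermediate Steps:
$p = - \frac{25}{77}$ ($p = 25 \left(- \frac{1}{77}\right) = - \frac{25}{77} \approx -0.32468$)
$W = \frac{360}{77}$ ($W = 1 \left(7 + \left(1 - 3\right)\right) - \frac{25}{77} = 1 \left(7 - 2\right) - \frac{25}{77} = 1 \cdot 5 - \frac{25}{77} = 5 - \frac{25}{77} = \frac{360}{77} \approx 4.6753$)
$n{\left(L \right)} = \frac{1}{\frac{360}{77} + L}$ ($n{\left(L \right)} = \frac{1}{L + \frac{360}{77}} = \frac{1}{\frac{360}{77} + L}$)
$\frac{1}{n{\left(a{\left(16,22 \right)} \right)} - 510996} = \frac{1}{\frac{77}{360 + 77 \cdot 22} - 510996} = \frac{1}{\frac{77}{360 + 1694} - 510996} = \frac{1}{\frac{77}{2054} - 510996} = \frac{1}{- \frac{1049585707}{2054}} = - \frac{2054}{1049585707}$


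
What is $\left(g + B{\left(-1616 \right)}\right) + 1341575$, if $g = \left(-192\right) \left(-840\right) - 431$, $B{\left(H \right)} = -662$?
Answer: $1501762$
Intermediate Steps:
$g = 160849$ ($g = 161280 - 431 = 160849$)
$\left(g + B{\left(-1616 \right)}\right) + 1341575 = \left(160849 - 662\right) + 1341575 = 160187 + 1341575 = 1501762$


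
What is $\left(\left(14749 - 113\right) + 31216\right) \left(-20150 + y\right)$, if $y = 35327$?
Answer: $695895804$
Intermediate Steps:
$\left(\left(14749 - 113\right) + 31216\right) \left(-20150 + y\right) = \left(\left(14749 - 113\right) + 31216\right) \left(-20150 + 35327\right) = \left(14636 + 31216\right) 15177 = 45852 \cdot 15177 = 695895804$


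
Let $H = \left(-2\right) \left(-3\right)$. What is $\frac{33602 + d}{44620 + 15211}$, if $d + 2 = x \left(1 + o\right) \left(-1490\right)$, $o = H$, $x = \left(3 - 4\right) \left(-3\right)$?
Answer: $\frac{2310}{59831} \approx 0.038609$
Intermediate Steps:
$H = 6$
$x = 3$ ($x = \left(-1\right) \left(-3\right) = 3$)
$o = 6$
$d = -31292$ ($d = -2 + 3 \left(1 + 6\right) \left(-1490\right) = -2 + 3 \cdot 7 \left(-1490\right) = -2 + 21 \left(-1490\right) = -2 - 31290 = -31292$)
$\frac{33602 + d}{44620 + 15211} = \frac{33602 - 31292}{44620 + 15211} = \frac{2310}{59831}$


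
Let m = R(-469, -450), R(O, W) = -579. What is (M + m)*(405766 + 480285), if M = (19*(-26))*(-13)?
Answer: 5177195993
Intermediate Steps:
M = 6422 (M = -494*(-13) = 6422)
m = -579
(M + m)*(405766 + 480285) = (6422 - 579)*(405766 + 480285) = 5843*886051 = 5177195993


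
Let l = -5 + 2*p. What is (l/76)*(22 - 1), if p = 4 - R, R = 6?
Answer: -189/76 ≈ -2.4868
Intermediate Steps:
p = -2 (p = 4 - 1*6 = 4 - 6 = -2)
l = -9 (l = -5 + 2*(-2) = -5 - 4 = -9)
(l/76)*(22 - 1) = (-9/76)*(22 - 1) = ((1/76)*(-9))*21 = -9/76*21 = -189/76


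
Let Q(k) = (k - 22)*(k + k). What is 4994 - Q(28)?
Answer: 4658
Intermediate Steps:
Q(k) = 2*k*(-22 + k) (Q(k) = (-22 + k)*(2*k) = 2*k*(-22 + k))
4994 - Q(28) = 4994 - 2*28*(-22 + 28) = 4994 - 2*28*6 = 4994 - 1*336 = 4994 - 336 = 4658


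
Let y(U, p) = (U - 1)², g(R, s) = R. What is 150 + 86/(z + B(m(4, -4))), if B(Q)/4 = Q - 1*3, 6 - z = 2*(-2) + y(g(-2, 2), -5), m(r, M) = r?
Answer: 836/5 ≈ 167.20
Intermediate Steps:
y(U, p) = (-1 + U)²
z = 1 (z = 6 - (2*(-2) + (-1 - 2)²) = 6 - (-4 + (-3)²) = 6 - (-4 + 9) = 6 - 1*5 = 6 - 5 = 1)
B(Q) = -12 + 4*Q (B(Q) = 4*(Q - 1*3) = 4*(Q - 3) = 4*(-3 + Q) = -12 + 4*Q)
150 + 86/(z + B(m(4, -4))) = 150 + 86/(1 + (-12 + 4*4)) = 150 + 86/(1 + (-12 + 16)) = 150 + 86/(1 + 4) = 150 + 86/5 = 836/5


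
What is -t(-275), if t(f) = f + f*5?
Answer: 1650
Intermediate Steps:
t(f) = 6*f (t(f) = f + 5*f = 6*f)
-t(-275) = -6*(-275) = -1*(-1650) = 1650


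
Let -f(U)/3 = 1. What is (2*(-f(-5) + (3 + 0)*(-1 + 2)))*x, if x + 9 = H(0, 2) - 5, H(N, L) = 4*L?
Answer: -72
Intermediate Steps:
f(U) = -3 (f(U) = -3*1 = -3)
x = -6 (x = -9 + (4*2 - 5) = -9 + (8 - 5) = -9 + 3 = -6)
(2*(-f(-5) + (3 + 0)*(-1 + 2)))*x = (2*(-1*(-3) + (3 + 0)*(-1 + 2)))*(-6) = (2*(3 + 3*1))*(-6) = (2*(3 + 3))*(-6) = (2*6)*(-6) = 12*(-6) = -72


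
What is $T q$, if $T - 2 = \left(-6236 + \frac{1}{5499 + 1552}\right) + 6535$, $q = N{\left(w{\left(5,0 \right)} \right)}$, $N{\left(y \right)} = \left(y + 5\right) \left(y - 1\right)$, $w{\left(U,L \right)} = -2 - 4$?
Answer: $\frac{14856464}{7051} \approx 2107.0$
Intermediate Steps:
$w{\left(U,L \right)} = -6$ ($w{\left(U,L \right)} = -2 - 4 = -6$)
$N{\left(y \right)} = \left(-1 + y\right) \left(5 + y\right)$ ($N{\left(y \right)} = \left(5 + y\right) \left(-1 + y\right) = \left(-1 + y\right) \left(5 + y\right)$)
$q = 7$ ($q = -5 + \left(-6\right)^{2} + 4 \left(-6\right) = -5 + 36 - 24 = 7$)
$T = \frac{2122352}{7051}$ ($T = 2 + \left(\left(-6236 + \frac{1}{5499 + 1552}\right) + 6535\right) = 2 + \left(\left(-6236 + \frac{1}{7051}\right) + 6535\right) = 2 + \left(- \frac{43970035}{7051} + 6535\right) = 2 + \frac{2108250}{7051} = \frac{2122352}{7051} \approx 301.0$)
$T q = \frac{2122352}{7051} \cdot 7 = \frac{14856464}{7051}$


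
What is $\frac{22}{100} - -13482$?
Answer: $\frac{674111}{50} \approx 13482.0$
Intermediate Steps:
$\frac{22}{100} - -13482 = 22 \cdot \frac{1}{100} + 13482 = \frac{11}{50} + 13482 = \frac{674111}{50}$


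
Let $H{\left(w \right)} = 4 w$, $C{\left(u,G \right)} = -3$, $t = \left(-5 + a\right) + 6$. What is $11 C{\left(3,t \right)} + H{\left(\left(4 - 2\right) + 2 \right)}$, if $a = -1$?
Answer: $-17$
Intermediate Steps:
$t = 0$ ($t = \left(-5 - 1\right) + 6 = -6 + 6 = 0$)
$11 C{\left(3,t \right)} + H{\left(\left(4 - 2\right) + 2 \right)} = 11 \left(-3\right) + 4 \left(\left(4 - 2\right) + 2\right) = -33 + 4 \left(2 + 2\right) = -33 + 4 \cdot 4 = -33 + 16 = -17$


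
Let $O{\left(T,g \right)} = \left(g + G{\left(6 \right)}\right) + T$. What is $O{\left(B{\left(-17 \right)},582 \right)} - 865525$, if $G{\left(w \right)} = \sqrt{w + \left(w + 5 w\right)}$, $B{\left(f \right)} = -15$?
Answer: $-864958 + \sqrt{42} \approx -8.6495 \cdot 10^{5}$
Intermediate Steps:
$G{\left(w \right)} = \sqrt{7} \sqrt{w}$ ($G{\left(w \right)} = \sqrt{w + 6 w} = \sqrt{7 w} = \sqrt{7} \sqrt{w}$)
$O{\left(T,g \right)} = T + g + \sqrt{42}$ ($O{\left(T,g \right)} = \left(g + \sqrt{7} \sqrt{6}\right) + T = \left(g + \sqrt{42}\right) + T = T + g + \sqrt{42}$)
$O{\left(B{\left(-17 \right)},582 \right)} - 865525 = \left(-15 + 582 + \sqrt{42}\right) - 865525 = \left(567 + \sqrt{42}\right) - 865525 = -864958 + \sqrt{42}$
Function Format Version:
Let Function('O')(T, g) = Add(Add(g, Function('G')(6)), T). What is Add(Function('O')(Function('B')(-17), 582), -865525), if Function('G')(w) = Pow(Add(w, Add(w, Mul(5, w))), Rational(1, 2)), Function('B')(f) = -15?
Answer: Add(-864958, Pow(42, Rational(1, 2))) ≈ -8.6495e+5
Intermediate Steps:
Function('G')(w) = Mul(Pow(7, Rational(1, 2)), Pow(w, Rational(1, 2))) (Function('G')(w) = Pow(Add(w, Mul(6, w)), Rational(1, 2)) = Pow(Mul(7, w), Rational(1, 2)) = Mul(Pow(7, Rational(1, 2)), Pow(w, Rational(1, 2))))
Function('O')(T, g) = Add(T, g, Pow(42, Rational(1, 2))) (Function('O')(T, g) = Add(Add(g, Mul(Pow(7, Rational(1, 2)), Pow(6, Rational(1, 2)))), T) = Add(Add(g, Pow(42, Rational(1, 2))), T) = Add(T, g, Pow(42, Rational(1, 2))))
Add(Function('O')(Function('B')(-17), 582), -865525) = Add(Add(-15, 582, Pow(42, Rational(1, 2))), -865525) = Add(Add(567, Pow(42, Rational(1, 2))), -865525) = Add(-864958, Pow(42, Rational(1, 2)))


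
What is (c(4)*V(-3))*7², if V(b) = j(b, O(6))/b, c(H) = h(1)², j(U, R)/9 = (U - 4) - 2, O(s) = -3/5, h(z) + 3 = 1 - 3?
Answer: 33075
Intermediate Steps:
h(z) = -5 (h(z) = -3 + (1 - 3) = -3 - 2 = -5)
O(s) = -⅗ (O(s) = -3*⅕ = -⅗)
j(U, R) = -54 + 9*U (j(U, R) = 9*((U - 4) - 2) = 9*((-4 + U) - 2) = 9*(-6 + U) = -54 + 9*U)
c(H) = 25 (c(H) = (-5)² = 25)
V(b) = (-54 + 9*b)/b
(c(4)*V(-3))*7² = (25*(9 - 54/(-3)))*7² = (25*(9 - 54*(-⅓)))*49 = (25*(9 + 18))*49 = (25*27)*49 = 675*49 = 33075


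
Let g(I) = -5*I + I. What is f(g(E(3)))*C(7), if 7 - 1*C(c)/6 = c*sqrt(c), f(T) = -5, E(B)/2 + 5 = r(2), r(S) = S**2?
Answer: -210 + 210*sqrt(7) ≈ 345.61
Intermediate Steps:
E(B) = -2 (E(B) = -10 + 2*2**2 = -10 + 2*4 = -10 + 8 = -2)
g(I) = -4*I
C(c) = 42 - 6*c**(3/2) (C(c) = 42 - 6*c*sqrt(c) = 42 - 6*c**(3/2))
f(g(E(3)))*C(7) = -5*(42 - 42*sqrt(7)) = -210 + 210*sqrt(7)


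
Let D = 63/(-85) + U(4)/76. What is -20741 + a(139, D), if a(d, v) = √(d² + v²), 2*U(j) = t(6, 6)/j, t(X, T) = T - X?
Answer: -20741 + √139598194/85 ≈ -20602.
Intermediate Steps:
U(j) = 0 (U(j) = ((6 - 1*6)/j)/2 = ((6 - 6)/j)/2 = (0/j)/2 = (½)*0 = 0)
D = -63/85 (D = 63/(-85) + 0/76 = 63*(-1/85) + 0*(1/76) = -63/85 + 0 = -63/85 ≈ -0.74118)
-20741 + a(139, D) = -20741 + √(139² + (-63/85)²) = -20741 + √(19321 + 3969/7225) = -20741 + √(139598194/7225) = -20741 + √139598194/85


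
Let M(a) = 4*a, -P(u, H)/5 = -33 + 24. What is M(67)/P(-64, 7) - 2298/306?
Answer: -1189/765 ≈ -1.5542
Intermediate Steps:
P(u, H) = 45 (P(u, H) = -5*(-33 + 24) = -5*(-9) = 45)
M(67)/P(-64, 7) - 2298/306 = (4*67)/45 - 2298/306 = 268*(1/45) - 2298*1/306 = 268/45 - 383/51 = -1189/765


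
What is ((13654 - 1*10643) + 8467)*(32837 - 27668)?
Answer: 59329782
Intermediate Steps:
((13654 - 1*10643) + 8467)*(32837 - 27668) = ((13654 - 10643) + 8467)*5169 = (3011 + 8467)*5169 = 11478*5169 = 59329782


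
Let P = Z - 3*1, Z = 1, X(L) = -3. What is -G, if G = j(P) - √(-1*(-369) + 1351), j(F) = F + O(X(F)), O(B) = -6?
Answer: 8 + 2*√430 ≈ 49.473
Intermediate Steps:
P = -2 (P = 1 - 3*1 = 1 - 3 = -2)
j(F) = -6 + F (j(F) = F - 6 = -6 + F)
G = -8 - 2*√430 (G = (-6 - 2) - √(-1*(-369) + 1351) = -8 - √(369 + 1351) = -8 - √1720 = -8 - 2*√430 ≈ -49.473)
-G = -(-8 - 2*√430) = 8 + 2*√430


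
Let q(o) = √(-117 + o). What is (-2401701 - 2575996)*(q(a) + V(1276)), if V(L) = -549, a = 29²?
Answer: 2732755653 - 9955394*√181 ≈ 2.5988e+9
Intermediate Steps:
a = 841
(-2401701 - 2575996)*(q(a) + V(1276)) = (-2401701 - 2575996)*(√(-117 + 841) - 549) = -4977697*(√724 - 549) = -4977697*(2*√181 - 549) = -4977697*(-549 + 2*√181) = 2732755653 - 9955394*√181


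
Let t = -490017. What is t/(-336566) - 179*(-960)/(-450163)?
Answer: 162752021331/151509560258 ≈ 1.0742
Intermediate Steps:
t/(-336566) - 179*(-960)/(-450163) = -490017/(-336566) - 179*(-960)/(-450163) = -490017*(-1/336566) + 171840*(-1/450163) = 490017/336566 - 171840/450163 = 162752021331/151509560258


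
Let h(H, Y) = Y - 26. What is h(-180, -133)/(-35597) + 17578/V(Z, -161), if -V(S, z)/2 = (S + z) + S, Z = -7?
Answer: 312889858/6229475 ≈ 50.227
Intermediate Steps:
h(H, Y) = -26 + Y
V(S, z) = -4*S - 2*z (V(S, z) = -2*((S + z) + S) = -2*(z + 2*S) = -4*S - 2*z)
h(-180, -133)/(-35597) + 17578/V(Z, -161) = (-26 - 133)/(-35597) + 17578/(-4*(-7) - 2*(-161)) = -159*(-1/35597) + 17578/(28 + 322) = 159/35597 + 17578/350 = 159/35597 + 17578*(1/350) = 159/35597 + 8789/175 = 312889858/6229475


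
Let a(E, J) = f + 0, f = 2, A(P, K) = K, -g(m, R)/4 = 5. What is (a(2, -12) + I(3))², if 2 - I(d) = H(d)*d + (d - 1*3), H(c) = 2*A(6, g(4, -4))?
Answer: 15376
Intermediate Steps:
g(m, R) = -20 (g(m, R) = -4*5 = -20)
H(c) = -40 (H(c) = 2*(-20) = -40)
a(E, J) = 2 (a(E, J) = 2 + 0 = 2)
I(d) = 5 + 39*d (I(d) = 2 - (-40*d + (d - 1*3)) = 2 - (-40*d + (d - 3)) = 2 - (-40*d + (-3 + d)) = 2 - (-3 - 39*d) = 2 + (3 + 39*d) = 5 + 39*d)
(a(2, -12) + I(3))² = (2 + (5 + 39*3))² = (2 + (5 + 117))² = (2 + 122)² = 124² = 15376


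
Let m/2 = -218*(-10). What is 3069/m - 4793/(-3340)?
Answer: 1557397/728120 ≈ 2.1389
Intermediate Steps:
m = 4360 (m = 2*(-218*(-10)) = 2*2180 = 4360)
3069/m - 4793/(-3340) = 3069/4360 - 4793/(-3340) = 3069*(1/4360) - 4793*(-1/3340) = 3069/4360 + 4793/3340 = 1557397/728120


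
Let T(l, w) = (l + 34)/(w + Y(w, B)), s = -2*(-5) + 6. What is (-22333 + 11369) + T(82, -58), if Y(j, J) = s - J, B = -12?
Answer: -164518/15 ≈ -10968.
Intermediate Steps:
s = 16 (s = 10 + 6 = 16)
Y(j, J) = 16 - J
T(l, w) = (34 + l)/(28 + w) (T(l, w) = (l + 34)/(w + (16 - 1*(-12))) = (34 + l)/(w + (16 + 12)) = (34 + l)/(w + 28) = (34 + l)/(28 + w))
(-22333 + 11369) + T(82, -58) = (-22333 + 11369) + (34 + 82)/(28 - 58) = -10964 + 116/(-30) = -10964 - 1/30*116 = -10964 - 58/15 = -164518/15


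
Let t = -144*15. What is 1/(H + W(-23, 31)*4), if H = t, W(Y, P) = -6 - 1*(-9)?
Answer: -1/2148 ≈ -0.00046555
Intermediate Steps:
t = -2160
W(Y, P) = 3 (W(Y, P) = -6 + 9 = 3)
H = -2160
1/(H + W(-23, 31)*4) = 1/(-2160 + 3*4) = 1/(-2160 + 12) = 1/(-2148) = -1/2148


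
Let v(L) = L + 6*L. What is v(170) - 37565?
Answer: -36375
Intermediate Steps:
v(L) = 7*L
v(170) - 37565 = 7*170 - 37565 = 1190 - 37565 = -36375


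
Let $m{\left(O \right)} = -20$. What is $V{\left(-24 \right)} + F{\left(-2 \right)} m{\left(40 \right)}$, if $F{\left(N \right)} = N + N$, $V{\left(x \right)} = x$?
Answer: $56$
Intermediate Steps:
$F{\left(N \right)} = 2 N$
$V{\left(-24 \right)} + F{\left(-2 \right)} m{\left(40 \right)} = -24 + 2 \left(-2\right) \left(-20\right) = -24 - -80 = -24 + 80 = 56$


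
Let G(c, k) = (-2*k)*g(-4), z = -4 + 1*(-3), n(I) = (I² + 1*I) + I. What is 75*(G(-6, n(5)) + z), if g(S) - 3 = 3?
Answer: -32025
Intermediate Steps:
g(S) = 6 (g(S) = 3 + 3 = 6)
n(I) = I² + 2*I (n(I) = (I² + I) + I = (I + I²) + I = I² + 2*I)
z = -7 (z = -4 - 3 = -7)
G(c, k) = -12*k (G(c, k) = -2*k*6 = -12*k)
75*(G(-6, n(5)) + z) = 75*(-60*(2 + 5) - 7) = 75*(-60*7 - 7) = 75*(-12*35 - 7) = 75*(-420 - 7) = 75*(-427) = -32025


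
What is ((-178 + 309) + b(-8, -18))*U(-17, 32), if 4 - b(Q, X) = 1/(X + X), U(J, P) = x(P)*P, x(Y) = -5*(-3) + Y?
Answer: 1827736/9 ≈ 2.0308e+5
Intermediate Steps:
x(Y) = 15 + Y
U(J, P) = P*(15 + P) (U(J, P) = (15 + P)*P = P*(15 + P))
b(Q, X) = 4 - 1/(2*X) (b(Q, X) = 4 - 1/(X + X) = 4 - 1/(2*X))
((-178 + 309) + b(-8, -18))*U(-17, 32) = ((-178 + 309) + (4 - ½/(-18)))*(32*(15 + 32)) = (131 + (4 - ½*(-1/18)))*(32*47) = (131 + (4 + 1/36))*1504 = (131 + 145/36)*1504 = (4861/36)*1504 = 1827736/9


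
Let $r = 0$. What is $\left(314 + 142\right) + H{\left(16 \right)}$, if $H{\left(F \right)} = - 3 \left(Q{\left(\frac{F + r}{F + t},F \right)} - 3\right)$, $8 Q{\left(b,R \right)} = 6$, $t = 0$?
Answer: $\frac{1851}{4} \approx 462.75$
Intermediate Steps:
$Q{\left(b,R \right)} = \frac{3}{4}$ ($Q{\left(b,R \right)} = \frac{1}{8} \cdot 6 = \frac{3}{4}$)
$H{\left(F \right)} = \frac{27}{4}$ ($H{\left(F \right)} = - 3 \left(\frac{3}{4} - 3\right) = \left(-3\right) \left(- \frac{9}{4}\right) = \frac{27}{4}$)
$\left(314 + 142\right) + H{\left(16 \right)} = \left(314 + 142\right) + \frac{27}{4} = 456 + \frac{27}{4} = \frac{1851}{4}$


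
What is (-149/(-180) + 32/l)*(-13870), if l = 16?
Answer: -705983/18 ≈ -39221.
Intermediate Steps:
(-149/(-180) + 32/l)*(-13870) = (-149/(-180) + 32/16)*(-13870) = (-149*(-1/180) + 32*(1/16))*(-13870) = (149/180 + 2)*(-13870) = (509/180)*(-13870) = -705983/18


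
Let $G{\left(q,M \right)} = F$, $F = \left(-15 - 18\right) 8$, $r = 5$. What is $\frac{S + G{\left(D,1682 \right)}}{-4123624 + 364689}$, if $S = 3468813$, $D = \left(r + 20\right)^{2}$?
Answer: $- \frac{3468549}{3758935} \approx -0.92275$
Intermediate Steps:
$F = -264$ ($F = \left(-33\right) 8 = -264$)
$D = 625$ ($D = \left(5 + 20\right)^{2} = 25^{2} = 625$)
$G{\left(q,M \right)} = -264$
$\frac{S + G{\left(D,1682 \right)}}{-4123624 + 364689} = \frac{3468813 - 264}{-4123624 + 364689} = \frac{3468549}{-3758935} = 3468549 \left(- \frac{1}{3758935}\right) = - \frac{3468549}{3758935}$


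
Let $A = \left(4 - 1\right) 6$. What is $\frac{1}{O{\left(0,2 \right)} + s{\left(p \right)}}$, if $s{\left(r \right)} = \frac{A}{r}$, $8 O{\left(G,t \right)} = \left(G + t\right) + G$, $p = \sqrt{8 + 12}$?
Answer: $- \frac{20}{1291} + \frac{144 \sqrt{5}}{1291} \approx 0.23392$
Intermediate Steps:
$A = 18$ ($A = 3 \cdot 6 = 18$)
$p = 2 \sqrt{5}$ ($p = \sqrt{20} = 2 \sqrt{5} \approx 4.4721$)
$O{\left(G,t \right)} = \frac{G}{4} + \frac{t}{8}$ ($O{\left(G,t \right)} = \frac{\left(G + t\right) + G}{8} = \frac{t + 2 G}{8} = \frac{G}{4} + \frac{t}{8}$)
$s{\left(r \right)} = \frac{18}{r}$
$\frac{1}{O{\left(0,2 \right)} + s{\left(p \right)}} = \frac{1}{\left(\frac{1}{4} \cdot 0 + \frac{1}{8} \cdot 2\right) + \frac{18}{2 \sqrt{5}}} = \frac{1}{\left(0 + \frac{1}{4}\right) + 18 \frac{\sqrt{5}}{10}} = \frac{1}{\frac{1}{4} + \frac{9 \sqrt{5}}{5}}$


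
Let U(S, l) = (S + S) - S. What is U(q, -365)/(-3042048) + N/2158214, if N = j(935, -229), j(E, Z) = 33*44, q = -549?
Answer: 933652197/1094231763712 ≈ 0.00085325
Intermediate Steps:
j(E, Z) = 1452
N = 1452
U(S, l) = S (U(S, l) = 2*S - S = S)
U(q, -365)/(-3042048) + N/2158214 = -549/(-3042048) + 1452/2158214 = -549*(-1/3042048) + 1452*(1/2158214) = 183/1014016 + 726/1079107 = 933652197/1094231763712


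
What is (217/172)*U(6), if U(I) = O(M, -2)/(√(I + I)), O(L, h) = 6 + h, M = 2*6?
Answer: 217*√3/258 ≈ 1.4568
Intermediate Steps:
M = 12
U(I) = 2*√2/√I (U(I) = (6 - 2)/(√(I + I)) = 4/(√(2*I)) = 4/((√2*√I)) = 4*(√2/(2*√I)) = 2*√2/√I)
(217/172)*U(6) = (217/172)*(2*√2/√6) = (217*(1/172))*(2*√2*(√6/6)) = 217*(2*√3/3)/172 = 217*√3/258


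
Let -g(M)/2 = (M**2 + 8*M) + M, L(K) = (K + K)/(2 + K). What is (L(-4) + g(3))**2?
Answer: 4624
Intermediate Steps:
L(K) = 2*K/(2 + K) (L(K) = (2*K)/(2 + K) = 2*K/(2 + K))
g(M) = -18*M - 2*M**2 (g(M) = -2*((M**2 + 8*M) + M) = -2*(M**2 + 9*M) = -18*M - 2*M**2)
(L(-4) + g(3))**2 = (2*(-4)/(2 - 4) - 2*3*(9 + 3))**2 = (2*(-4)/(-2) - 2*3*12)**2 = (2*(-4)*(-1/2) - 72)**2 = (4 - 72)**2 = (-68)**2 = 4624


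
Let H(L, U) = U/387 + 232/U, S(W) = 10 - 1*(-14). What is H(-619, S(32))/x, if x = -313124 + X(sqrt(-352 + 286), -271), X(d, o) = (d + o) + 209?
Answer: -196524215/6326512857699 - 1255*I*sqrt(66)/12653025715398 ≈ -3.1064e-5 - 8.0579e-10*I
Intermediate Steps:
X(d, o) = 209 + d + o
S(W) = 24 (S(W) = 10 + 14 = 24)
H(L, U) = 232/U + U/387 (H(L, U) = U*(1/387) + 232/U = U/387 + 232/U = 232/U + U/387)
x = -313186 + I*sqrt(66) (x = -313124 + (209 + sqrt(-352 + 286) - 271) = -313124 + (209 + sqrt(-66) - 271) = -313124 + (209 + I*sqrt(66) - 271) = -313124 + (-62 + I*sqrt(66)) = -313186 + I*sqrt(66) ≈ -3.1319e+5 + 8.124*I)
H(-619, S(32))/x = (232/24 + (1/387)*24)/(-313186 + I*sqrt(66)) = (232*(1/24) + 8/129)/(-313186 + I*sqrt(66)) = (29/3 + 8/129)/(-313186 + I*sqrt(66)) = 1255/(129*(-313186 + I*sqrt(66)))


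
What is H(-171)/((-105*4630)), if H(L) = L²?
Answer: -9747/162050 ≈ -0.060148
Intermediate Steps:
H(-171)/((-105*4630)) = (-171)²/((-105*4630)) = 29241/(-486150) = 29241*(-1/486150) = -9747/162050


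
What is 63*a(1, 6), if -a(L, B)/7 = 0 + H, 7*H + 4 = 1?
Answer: 189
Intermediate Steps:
H = -3/7 (H = -4/7 + (1/7)*1 = -4/7 + 1/7 = -3/7 ≈ -0.42857)
a(L, B) = 3 (a(L, B) = -7*(0 - 3/7) = -7*(-3/7) = 3)
63*a(1, 6) = 63*3 = 189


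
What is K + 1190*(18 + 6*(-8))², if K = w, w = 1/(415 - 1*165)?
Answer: 267750001/250 ≈ 1.0710e+6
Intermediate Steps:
w = 1/250 (w = 1/(415 - 165) = 1/250 ≈ 0.0040000)
K = 1/250 ≈ 0.0040000
K + 1190*(18 + 6*(-8))² = 1/250 + 1190*(18 + 6*(-8))² = 1/250 + 1190*(18 - 48)² = 1/250 + 1190*(-30)² = 1/250 + 1190*900 = 1/250 + 1071000 = 267750001/250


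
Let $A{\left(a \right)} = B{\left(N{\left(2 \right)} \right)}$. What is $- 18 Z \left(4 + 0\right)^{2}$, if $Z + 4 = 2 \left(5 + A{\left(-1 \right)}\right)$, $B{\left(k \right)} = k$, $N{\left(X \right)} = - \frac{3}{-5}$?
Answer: $- \frac{10368}{5} \approx -2073.6$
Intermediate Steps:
$N{\left(X \right)} = \frac{3}{5}$ ($N{\left(X \right)} = \left(-3\right) \left(- \frac{1}{5}\right) = \frac{3}{5}$)
$A{\left(a \right)} = \frac{3}{5}$
$Z = \frac{36}{5}$ ($Z = -4 + 2 \left(5 + \frac{3}{5}\right) = -4 + 2 \cdot \frac{28}{5} = -4 + \frac{56}{5} = \frac{36}{5} \approx 7.2$)
$- 18 Z \left(4 + 0\right)^{2} = \left(-18\right) \frac{36}{5} \left(4 + 0\right)^{2} = - \frac{648 \cdot 4^{2}}{5} = \left(- \frac{648}{5}\right) 16 = - \frac{10368}{5}$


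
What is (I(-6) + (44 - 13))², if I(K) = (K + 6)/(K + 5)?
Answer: 961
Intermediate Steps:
I(K) = (6 + K)/(5 + K)
(I(-6) + (44 - 13))² = ((6 - 6)/(5 - 6) + (44 - 13))² = (0/(-1) + 31)² = (-1*0 + 31)² = (0 + 31)² = 31² = 961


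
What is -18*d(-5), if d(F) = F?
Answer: 90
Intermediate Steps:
-18*d(-5) = -18*(-5) = 90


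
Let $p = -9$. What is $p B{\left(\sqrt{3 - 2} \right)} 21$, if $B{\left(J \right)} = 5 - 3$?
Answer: $-378$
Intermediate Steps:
$B{\left(J \right)} = 2$
$p B{\left(\sqrt{3 - 2} \right)} 21 = \left(-9\right) 2 \cdot 21 = \left(-18\right) 21 = -378$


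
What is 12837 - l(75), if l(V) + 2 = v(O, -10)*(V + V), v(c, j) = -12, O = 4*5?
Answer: 14639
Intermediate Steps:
O = 20
l(V) = -2 - 24*V (l(V) = -2 - 12*(V + V) = -2 - 24*V)
12837 - l(75) = 12837 - (-2 - 24*75) = 12837 - (-2 - 1800) = 12837 - 1*(-1802) = 12837 + 1802 = 14639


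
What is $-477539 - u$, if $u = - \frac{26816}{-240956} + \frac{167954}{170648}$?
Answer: $- \frac{2454476072357603}{5139832436} \approx -4.7754 \cdot 10^{5}$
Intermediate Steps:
$u = \frac{5630702599}{5139832436}$ ($u = \left(-26816\right) \left(- \frac{1}{240956}\right) + 167954 \cdot \frac{1}{170648} = \frac{6704}{60239} + \frac{83977}{85324} = \frac{5630702599}{5139832436} \approx 1.0955$)
$-477539 - u = -477539 - \frac{5630702599}{5139832436} = - \frac{2454476072357603}{5139832436}$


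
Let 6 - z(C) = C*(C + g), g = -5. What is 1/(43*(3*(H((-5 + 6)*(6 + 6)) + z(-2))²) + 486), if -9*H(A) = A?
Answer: 3/35170 ≈ 8.5300e-5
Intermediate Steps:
H(A) = -A/9
z(C) = 6 - C*(-5 + C) (z(C) = 6 - C*(C - 5) = 6 - C*(-5 + C))
1/(43*(3*(H((-5 + 6)*(6 + 6)) + z(-2))²) + 486) = 1/(43*(3*(-(-5 + 6)*(6 + 6)/9 + (6 - 1*(-2)² + 5*(-2)))²) + 486) = 1/(43*(3*(-12/9 + (6 - 1*4 - 10))²) + 486) = 1/(43*(3*(-⅑*12 + (6 - 4 - 10))²) + 486) = 1/(43*(3*(-4/3 - 8)²) + 486) = 1/(43*(3*(-28/3)²) + 486) = 1/(43*(3*(784/9)) + 486) = 1/(43*(784/3) + 486) = 1/(33712/3 + 486) = 1/(35170/3) = 3/35170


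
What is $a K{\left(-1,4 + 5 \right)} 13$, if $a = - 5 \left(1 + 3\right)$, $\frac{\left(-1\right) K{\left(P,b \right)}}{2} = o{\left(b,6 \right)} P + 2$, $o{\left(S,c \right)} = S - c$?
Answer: $-520$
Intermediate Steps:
$K{\left(P,b \right)} = -4 - 2 P \left(-6 + b\right)$ ($K{\left(P,b \right)} = - 2 \left(\left(b - 6\right) P + 2\right) = - 2 \left(\left(-6 + b\right) P + 2\right) = - 2 \left(P \left(-6 + b\right) + 2\right) = - 2 \left(2 + P \left(-6 + b\right)\right) = -4 - 2 P \left(-6 + b\right)$)
$a = -20$ ($a = \left(-5\right) 4 = -20$)
$a K{\left(-1,4 + 5 \right)} 13 = - 20 \left(-4 - - 2 \left(-6 + \left(4 + 5\right)\right)\right) 13 = - 20 \left(-4 - - 2 \left(-6 + 9\right)\right) 13 = - 20 \left(-4 - \left(-2\right) 3\right) 13 = - 20 \left(-4 + 6\right) 13 = \left(-20\right) 2 \cdot 13 = \left(-40\right) 13 = -520$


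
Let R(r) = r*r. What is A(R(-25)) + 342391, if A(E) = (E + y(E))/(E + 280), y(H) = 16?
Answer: 309864496/905 ≈ 3.4239e+5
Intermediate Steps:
R(r) = r²
A(E) = (16 + E)/(280 + E) (A(E) = (E + 16)/(E + 280) = (16 + E)/(280 + E))
A(R(-25)) + 342391 = (16 + (-25)²)/(280 + (-25)²) + 342391 = (16 + 625)/(280 + 625) + 342391 = 641/905 + 342391 = 309864496/905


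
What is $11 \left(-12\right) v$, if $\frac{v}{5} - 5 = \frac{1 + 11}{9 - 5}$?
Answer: $-5280$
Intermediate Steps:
$v = 40$ ($v = 25 + 5 \frac{1 + 11}{9 - 5} = 25 + 5 \cdot \frac{12}{4} = 25 + 5 \cdot 12 \cdot \frac{1}{4} = 25 + 5 \cdot 3 = 25 + 15 = 40$)
$11 \left(-12\right) v = 11 \left(-12\right) 40 = \left(-132\right) 40 = -5280$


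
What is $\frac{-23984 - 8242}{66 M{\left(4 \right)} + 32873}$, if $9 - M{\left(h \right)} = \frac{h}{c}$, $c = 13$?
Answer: $- \frac{418938}{434807} \approx -0.9635$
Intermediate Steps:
$M{\left(h \right)} = 9 - \frac{h}{13}$
$\frac{-23984 - 8242}{66 M{\left(4 \right)} + 32873} = \frac{-23984 - 8242}{66 \left(9 - \frac{4}{13}\right) + 32873} = - \frac{32226}{66 \left(9 - \frac{4}{13}\right) + 32873} = - \frac{32226}{66 \cdot \frac{113}{13} + 32873} = - \frac{32226}{\frac{7458}{13} + 32873} = - \frac{32226}{\frac{434807}{13}} = \left(-32226\right) \frac{13}{434807} = - \frac{418938}{434807}$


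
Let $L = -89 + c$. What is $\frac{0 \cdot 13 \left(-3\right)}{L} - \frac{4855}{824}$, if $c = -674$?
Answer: $- \frac{4855}{824} \approx -5.892$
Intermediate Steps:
$L = -763$ ($L = -89 - 674 = -763$)
$\frac{0 \cdot 13 \left(-3\right)}{L} - \frac{4855}{824} = \frac{0 \cdot 13 \left(-3\right)}{-763} - \frac{4855}{824} = 0 \left(-3\right) \left(- \frac{1}{763}\right) - \frac{4855}{824} = 0 \left(- \frac{1}{763}\right) - \frac{4855}{824} = 0 - \frac{4855}{824} = - \frac{4855}{824}$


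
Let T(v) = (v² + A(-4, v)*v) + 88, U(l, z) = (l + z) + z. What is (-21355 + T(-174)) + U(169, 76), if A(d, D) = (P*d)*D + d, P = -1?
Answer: 131130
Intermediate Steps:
A(d, D) = d - D*d (A(d, D) = (-d)*D + d = -D*d + d = d - D*d)
U(l, z) = l + 2*z
T(v) = 88 + v² + v*(-4 + 4*v) (T(v) = (v² + (-4*(1 - v))*v) + 88 = (v² + (-4 + 4*v)*v) + 88 = (v² + v*(-4 + 4*v)) + 88 = 88 + v² + v*(-4 + 4*v))
(-21355 + T(-174)) + U(169, 76) = (-21355 + (88 - 4*(-174) + 5*(-174)²)) + (169 + 2*76) = (-21355 + (88 + 696 + 5*30276)) + (169 + 152) = (-21355 + (88 + 696 + 151380)) + 321 = (-21355 + 152164) + 321 = 130809 + 321 = 131130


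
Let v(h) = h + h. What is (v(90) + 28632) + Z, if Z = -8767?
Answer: 20045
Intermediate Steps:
v(h) = 2*h
(v(90) + 28632) + Z = (2*90 + 28632) - 8767 = (180 + 28632) - 8767 = 28812 - 8767 = 20045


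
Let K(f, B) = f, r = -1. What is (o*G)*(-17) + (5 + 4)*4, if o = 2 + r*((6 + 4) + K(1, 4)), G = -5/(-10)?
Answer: 225/2 ≈ 112.50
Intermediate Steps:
G = ½ (G = -5*(-⅒) = ½ ≈ 0.50000)
o = -9 (o = 2 - ((6 + 4) + 1) = 2 - (10 + 1) = 2 - 1*11 = 2 - 11 = -9)
(o*G)*(-17) + (5 + 4)*4 = -9*½*(-17) + (5 + 4)*4 = -9/2*(-17) + 9*4 = 153/2 + 36 = 225/2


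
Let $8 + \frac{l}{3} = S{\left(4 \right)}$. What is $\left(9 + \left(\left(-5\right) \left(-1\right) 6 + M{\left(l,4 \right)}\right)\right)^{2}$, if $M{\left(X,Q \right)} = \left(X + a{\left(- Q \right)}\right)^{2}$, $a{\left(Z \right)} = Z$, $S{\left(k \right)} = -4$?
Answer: $2686321$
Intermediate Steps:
$l = -36$ ($l = -24 + 3 \left(-4\right) = -24 - 12 = -36$)
$M{\left(X,Q \right)} = \left(X - Q\right)^{2}$
$\left(9 + \left(\left(-5\right) \left(-1\right) 6 + M{\left(l,4 \right)}\right)\right)^{2} = \left(9 + \left(\left(-5\right) \left(-1\right) 6 + \left(4 - -36\right)^{2}\right)\right)^{2} = \left(9 + \left(5 \cdot 6 + \left(4 + 36\right)^{2}\right)\right)^{2} = \left(9 + \left(30 + 40^{2}\right)\right)^{2} = \left(9 + \left(30 + 1600\right)\right)^{2} = \left(9 + 1630\right)^{2} = 1639^{2} = 2686321$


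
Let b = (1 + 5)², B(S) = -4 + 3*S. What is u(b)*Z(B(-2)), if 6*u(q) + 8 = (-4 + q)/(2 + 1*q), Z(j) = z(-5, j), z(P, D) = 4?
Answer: -272/57 ≈ -4.7719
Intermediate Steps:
Z(j) = 4
b = 36 (b = 6² = 36)
u(q) = -4/3 + (-4 + q)/(6*(2 + q)) (u(q) = -4/3 + ((-4 + q)/(2 + 1*q))/6 = -4/3 + ((-4 + q)/(2 + q))/6 = -4/3 + (-4 + q)/(6*(2 + q)))
u(b)*Z(B(-2)) = ((-20 - 7*36)/(6*(2 + 36)))*4 = ((⅙)*(-20 - 252)/38)*4 = ((⅙)*(1/38)*(-272))*4 = -68/57*4 = -272/57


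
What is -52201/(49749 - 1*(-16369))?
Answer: -52201/66118 ≈ -0.78951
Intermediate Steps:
-52201/(49749 - 1*(-16369)) = -52201/(49749 + 16369) = -52201/66118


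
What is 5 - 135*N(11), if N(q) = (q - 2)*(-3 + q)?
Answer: -9715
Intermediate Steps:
N(q) = (-3 + q)*(-2 + q) (N(q) = (-2 + q)*(-3 + q) = (-3 + q)*(-2 + q))
5 - 135*N(11) = 5 - 135*(6 + 11**2 - 5*11) = 5 - 135*(6 + 121 - 55) = 5 - 135*72 = 5 - 9720 = -9715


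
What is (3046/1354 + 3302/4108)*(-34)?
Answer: -5552421/53483 ≈ -103.82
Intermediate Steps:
(3046/1354 + 3302/4108)*(-34) = (3046*(1/1354) + 3302*(1/4108))*(-34) = (1523/677 + 127/158)*(-34) = (326613/106966)*(-34) = -5552421/53483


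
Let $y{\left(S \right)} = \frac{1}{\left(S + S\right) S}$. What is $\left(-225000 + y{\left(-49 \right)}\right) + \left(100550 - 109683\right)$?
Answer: $- \frac{1124306665}{4802} \approx -2.3413 \cdot 10^{5}$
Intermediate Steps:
$y{\left(S \right)} = \frac{1}{2 S^{2}}$ ($y{\left(S \right)} = \frac{1}{2 S S} = \frac{\frac{1}{2} \frac{1}{S}}{S} = \frac{1}{2 S^{2}}$)
$\left(-225000 + y{\left(-49 \right)}\right) + \left(100550 - 109683\right) = \left(-225000 + \frac{1}{2 \cdot 2401}\right) + \left(100550 - 109683\right) = \left(-225000 + \frac{1}{2} \cdot \frac{1}{2401}\right) + \left(100550 - 109683\right) = \left(-225000 + \frac{1}{4802}\right) - 9133 = - \frac{1080449999}{4802} - 9133 = - \frac{1124306665}{4802}$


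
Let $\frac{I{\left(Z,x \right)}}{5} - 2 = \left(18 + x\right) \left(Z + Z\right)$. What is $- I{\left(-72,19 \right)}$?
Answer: $26630$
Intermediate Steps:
$I{\left(Z,x \right)} = 10 + 10 Z \left(18 + x\right)$ ($I{\left(Z,x \right)} = 10 + 5 \left(18 + x\right) \left(Z + Z\right) = 10 + 5 \left(18 + x\right) 2 Z = 10 + 5 \cdot 2 Z \left(18 + x\right) = 10 + 10 Z \left(18 + x\right)$)
$- I{\left(-72,19 \right)} = - (10 + 180 \left(-72\right) + 10 \left(-72\right) 19) = - (10 - 12960 - 13680) = \left(-1\right) \left(-26630\right) = 26630$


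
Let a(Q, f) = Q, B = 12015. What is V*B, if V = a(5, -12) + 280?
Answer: 3424275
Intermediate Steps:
V = 285 (V = 5 + 280 = 285)
V*B = 285*12015 = 3424275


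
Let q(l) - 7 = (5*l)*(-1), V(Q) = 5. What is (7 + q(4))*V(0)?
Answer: -30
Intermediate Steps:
q(l) = 7 - 5*l (q(l) = 7 + (5*l)*(-1) = 7 - 5*l)
(7 + q(4))*V(0) = (7 + (7 - 5*4))*5 = (7 + (7 - 20))*5 = (7 - 13)*5 = -6*5 = -30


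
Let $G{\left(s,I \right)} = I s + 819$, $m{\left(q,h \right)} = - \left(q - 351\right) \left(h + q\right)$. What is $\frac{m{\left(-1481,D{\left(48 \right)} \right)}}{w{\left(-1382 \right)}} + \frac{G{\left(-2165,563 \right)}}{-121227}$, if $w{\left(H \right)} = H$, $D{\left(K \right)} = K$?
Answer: $\frac{159967645072}{83767857} \approx 1909.7$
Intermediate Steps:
$m{\left(q,h \right)} = - \left(-351 + q\right) \left(h + q\right)$
$G{\left(s,I \right)} = 819 + I s$
$\frac{m{\left(-1481,D{\left(48 \right)} \right)}}{w{\left(-1382 \right)}} + \frac{G{\left(-2165,563 \right)}}{-121227} = \frac{- \left(-1481\right)^{2} + 351 \cdot 48 + 351 \left(-1481\right) - 48 \left(-1481\right)}{-1382} + \frac{819 + 563 \left(-2165\right)}{-121227} = \left(\left(-1\right) 2193361 + 16848 - 519831 + 71088\right) \left(- \frac{1}{1382}\right) + \left(819 - 1218895\right) \left(- \frac{1}{121227}\right) = \left(-2193361 + 16848 - 519831 + 71088\right) \left(- \frac{1}{1382}\right) - - \frac{1218076}{121227} = \left(-2625256\right) \left(- \frac{1}{1382}\right) + \frac{1218076}{121227} = \frac{1312628}{691} + \frac{1218076}{121227} = \frac{159967645072}{83767857}$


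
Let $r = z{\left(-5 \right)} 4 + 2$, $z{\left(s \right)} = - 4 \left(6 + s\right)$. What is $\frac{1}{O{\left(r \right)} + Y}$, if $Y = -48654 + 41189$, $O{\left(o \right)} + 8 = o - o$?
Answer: $- \frac{1}{7473} \approx -0.00013381$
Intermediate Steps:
$z{\left(s \right)} = -24 - 4 s$
$r = -14$ ($r = \left(-24 - -20\right) 4 + 2 = \left(-24 + 20\right) 4 + 2 = \left(-4\right) 4 + 2 = -16 + 2 = -14$)
$O{\left(o \right)} = -8$ ($O{\left(o \right)} = -8 + \left(o - o\right) = -8 + 0 = -8$)
$Y = -7465$
$\frac{1}{O{\left(r \right)} + Y} = \frac{1}{-8 - 7465} = \frac{1}{-7473} = - \frac{1}{7473}$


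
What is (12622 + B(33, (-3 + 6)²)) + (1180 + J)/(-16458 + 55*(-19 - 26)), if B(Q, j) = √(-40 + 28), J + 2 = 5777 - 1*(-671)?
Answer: 79654900/6311 + 2*I*√3 ≈ 12622.0 + 3.4641*I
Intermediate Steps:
J = 6446 (J = -2 + (5777 - 1*(-671)) = -2 + (5777 + 671) = -2 + 6448 = 6446)
B(Q, j) = 2*I*√3 (B(Q, j) = √(-12) = 2*I*√3)
(12622 + B(33, (-3 + 6)²)) + (1180 + J)/(-16458 + 55*(-19 - 26)) = (12622 + 2*I*√3) + (1180 + 6446)/(-16458 + 55*(-19 - 26)) = (12622 + 2*I*√3) + 7626/(-16458 + 55*(-45)) = (12622 + 2*I*√3) + 7626/(-16458 - 2475) = (12622 + 2*I*√3) + 7626/(-18933) = (12622 + 2*I*√3) + 7626*(-1/18933) = (12622 + 2*I*√3) - 2542/6311 = 79654900/6311 + 2*I*√3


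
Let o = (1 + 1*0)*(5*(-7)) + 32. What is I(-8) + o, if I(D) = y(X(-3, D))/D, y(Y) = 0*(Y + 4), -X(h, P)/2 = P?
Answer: -3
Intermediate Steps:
X(h, P) = -2*P
y(Y) = 0 (y(Y) = 0*(4 + Y) = 0)
I(D) = 0 (I(D) = 0/D = 0)
o = -3 (o = (1 + 0)*(-35) + 32 = 1*(-35) + 32 = -35 + 32 = -3)
I(-8) + o = 0 - 3 = -3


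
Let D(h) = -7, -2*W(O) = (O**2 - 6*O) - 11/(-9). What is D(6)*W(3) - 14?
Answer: -371/9 ≈ -41.222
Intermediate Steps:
W(O) = -11/18 + 3*O - O**2/2 (W(O) = -((O**2 - 6*O) - 11/(-9))/2 = -((O**2 - 6*O) - 11*(-1/9))/2 = -((O**2 - 6*O) + 11/9)/2 = -(11/9 + O**2 - 6*O)/2 = -11/18 + 3*O - O**2/2)
D(6)*W(3) - 14 = -7*(-11/18 + 3*3 - 1/2*3**2) - 14 = -7*(-11/18 + 9 - 1/2*9) - 14 = -7*(-11/18 + 9 - 9/2) - 14 = -7*35/9 - 14 = -245/9 - 14 = -371/9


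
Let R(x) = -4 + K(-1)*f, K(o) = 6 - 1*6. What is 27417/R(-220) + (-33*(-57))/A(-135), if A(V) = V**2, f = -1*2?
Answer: -55518589/8100 ≈ -6854.1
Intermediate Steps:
K(o) = 0 (K(o) = 6 - 6 = 0)
f = -2
R(x) = -4 (R(x) = -4 + 0*(-2) = -4 + 0 = -4)
27417/R(-220) + (-33*(-57))/A(-135) = 27417/(-4) + (-33*(-57))/((-135)**2) = 27417*(-1/4) + 1881/18225 = -27417/4 + 1881*(1/18225) = -27417/4 + 209/2025 = -55518589/8100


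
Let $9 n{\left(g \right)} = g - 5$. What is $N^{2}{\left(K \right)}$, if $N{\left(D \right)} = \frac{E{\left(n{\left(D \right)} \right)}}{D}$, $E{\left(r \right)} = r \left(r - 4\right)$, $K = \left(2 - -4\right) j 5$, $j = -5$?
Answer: $\frac{35058241}{5904900} \approx 5.9371$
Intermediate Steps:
$n{\left(g \right)} = - \frac{5}{9} + \frac{g}{9}$ ($n{\left(g \right)} = \frac{g - 5}{9} = \frac{-5 + g}{9} = - \frac{5}{9} + \frac{g}{9}$)
$K = -150$ ($K = \left(2 - -4\right) \left(-5\right) 5 = \left(2 + 4\right) \left(-5\right) 5 = 6 \left(-5\right) 5 = \left(-30\right) 5 = -150$)
$E{\left(r \right)} = r \left(-4 + r\right)$
$N{\left(D \right)} = \frac{\left(- \frac{41}{9} + \frac{D}{9}\right) \left(- \frac{5}{9} + \frac{D}{9}\right)}{D}$ ($N{\left(D \right)} = \frac{\left(- \frac{5}{9} + \frac{D}{9}\right) \left(-4 + \left(- \frac{5}{9} + \frac{D}{9}\right)\right)}{D} = \frac{\left(- \frac{5}{9} + \frac{D}{9}\right) \left(- \frac{41}{9} + \frac{D}{9}\right)}{D} = \frac{\left(- \frac{41}{9} + \frac{D}{9}\right) \left(- \frac{5}{9} + \frac{D}{9}\right)}{D}$)
$N^{2}{\left(K \right)} = \left(\frac{\left(-41 - 150\right) \left(-5 - 150\right)}{81 \left(-150\right)}\right)^{2} = \left(\frac{1}{81} \left(- \frac{1}{150}\right) \left(-191\right) \left(-155\right)\right)^{2} = \left(- \frac{5921}{2430}\right)^{2} = \frac{35058241}{5904900}$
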